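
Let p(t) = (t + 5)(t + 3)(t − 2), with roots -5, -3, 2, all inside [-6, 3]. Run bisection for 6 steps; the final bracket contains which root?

2

midpoint -1.5: p = -18.375 < 0 → [-1.5, 3]
midpoint 0.75: p = -26.953125 < 0 → [0.75, 3]
midpoint 1.875: p = -4.189453 < 0 → [1.875, 3]
midpoint 2.4375: p = 17.6931 > 0 → [1.875, 2.4375]
midpoint 2.15625: p = 5.7655 > 0 → [1.875, 2.15625]
midpoint 2.015625: p = 0.5498 > 0 → [1.875, 2.015625]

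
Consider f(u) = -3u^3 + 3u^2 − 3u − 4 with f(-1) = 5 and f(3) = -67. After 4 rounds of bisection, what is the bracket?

midpoint 1: f = -7 < 0 → [-1, 1]
midpoint 0: f = -4 < 0 → [-1, 0]
midpoint -0.5: f = -1.375 < 0 → [-1, -0.5]
midpoint -0.75: f = 1.2031 > 0 → [-0.75, -0.5]

[-0.75, -0.5]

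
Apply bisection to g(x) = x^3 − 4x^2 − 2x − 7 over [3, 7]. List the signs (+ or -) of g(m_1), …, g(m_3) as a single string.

+--

m = 5, g(m) = 8 (+); new bracket [3, 5]
m = 4, g(m) = -15 (−); new bracket [4, 5]
m = 4.5, g(m) = -5.875 (−); new bracket [4.5, 5]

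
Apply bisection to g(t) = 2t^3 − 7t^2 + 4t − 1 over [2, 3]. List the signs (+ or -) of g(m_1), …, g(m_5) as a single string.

g(2.5) = -3.5 < 0, so the root lies in [2.5, 3]
g(2.75) = -1.34375 < 0, so the root lies in [2.75, 3]
g(2.875) = 0.167969 > 0, so the root lies in [2.75, 2.875]
g(2.8125) = -0.6265 < 0, so the root lies in [2.8125, 2.875]
g(2.84375) = -0.2391 < 0, so the root lies in [2.84375, 2.875]

--+--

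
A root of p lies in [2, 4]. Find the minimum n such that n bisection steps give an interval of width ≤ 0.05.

Width after n steps is 2/2^n. Need 2^n ≥ 2/0.05 = 40.
2^5 = 32 < 40 ≤ 2^6 = 64, so n = 6.

6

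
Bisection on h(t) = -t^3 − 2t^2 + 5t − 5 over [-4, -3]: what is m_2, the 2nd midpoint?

h(-3.5) = -4.125 < 0, so the root lies in [-4, -3.5]
h(-3.75) = 0.859375 > 0, so the root lies in [-3.75, -3.5]

-3.75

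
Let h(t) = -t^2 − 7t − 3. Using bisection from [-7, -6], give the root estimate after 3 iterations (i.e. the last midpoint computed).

-6.625

m = -6.5, h(m) = 0.25 (+); new bracket [-7, -6.5]
m = -6.75, h(m) = -1.3125 (−); new bracket [-6.75, -6.5]
m = -6.625, h(m) = -0.515625 (−); new bracket [-6.625, -6.5]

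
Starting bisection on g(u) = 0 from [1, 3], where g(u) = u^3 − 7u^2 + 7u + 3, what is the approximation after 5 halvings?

1.6875

m = 2, g(m) = -3 (−); new bracket [1, 2]
m = 1.5, g(m) = 1.125 (+); new bracket [1.5, 2]
m = 1.75, g(m) = -0.828125 (−); new bracket [1.5, 1.75]
m = 1.625, g(m) = 0.1816 (+); new bracket [1.625, 1.75]
m = 1.6875, g(m) = -0.3157 (−); new bracket [1.625, 1.6875]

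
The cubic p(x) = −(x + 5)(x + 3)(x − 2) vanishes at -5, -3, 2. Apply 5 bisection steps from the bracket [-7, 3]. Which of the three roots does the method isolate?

2

p(-2) = 12 > 0, so the root lies in [-2, 3]
p(0.5) = 28.875 > 0, so the root lies in [0.5, 3]
p(1.75) = 8.015625 > 0, so the root lies in [1.75, 3]
p(2.375) = -14.8652 < 0, so the root lies in [1.75, 2.375]
p(2.0625) = -2.2346 < 0, so the root lies in [1.75, 2.0625]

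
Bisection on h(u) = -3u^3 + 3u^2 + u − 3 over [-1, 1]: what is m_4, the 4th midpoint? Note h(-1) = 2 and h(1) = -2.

-0.875

m = 0, h(m) = -3 (−); new bracket [-1, 0]
m = -0.5, h(m) = -2.375 (−); new bracket [-1, -0.5]
m = -0.75, h(m) = -0.796875 (−); new bracket [-1, -0.75]
m = -0.875, h(m) = 0.4316 (+); new bracket [-0.875, -0.75]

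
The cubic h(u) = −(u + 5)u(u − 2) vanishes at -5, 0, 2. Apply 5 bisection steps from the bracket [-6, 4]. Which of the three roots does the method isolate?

u = -1 gives h = -12, negative; keep [-6, -1]
u = -3.5 gives h = -28.875, negative; keep [-6, -3.5]
u = -4.75 gives h = -8.015625, negative; keep [-6, -4.75]
u = -5.375 gives h = 14.8652, positive; keep [-5.375, -4.75]
u = -5.0625 gives h = 2.2346, positive; keep [-5.0625, -4.75]

-5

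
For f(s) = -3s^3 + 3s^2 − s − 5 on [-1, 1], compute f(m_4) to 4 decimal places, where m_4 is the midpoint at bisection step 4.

s = 0 gives f = -5, negative; keep [-1, 0]
s = -0.5 gives f = -3.375, negative; keep [-1, -0.5]
s = -0.75 gives f = -1.296875, negative; keep [-1, -0.75]
s = -0.875 gives f = 0.1816, positive; keep [-0.875, -0.75]

0.1816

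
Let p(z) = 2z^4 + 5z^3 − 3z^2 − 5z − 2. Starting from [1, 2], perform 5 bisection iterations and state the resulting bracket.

z = 1.5 gives p = 10.75, positive; keep [1, 1.5]
z = 1.25 gives p = 1.710938, positive; keep [1, 1.25]
z = 1.125 gives p = -1.099121, negative; keep [1.125, 1.25]
z = 1.1875 gives p = 0.1819, positive; keep [1.125, 1.1875]
z = 1.15625 gives p = -0.4883, negative; keep [1.15625, 1.1875]

[1.15625, 1.1875]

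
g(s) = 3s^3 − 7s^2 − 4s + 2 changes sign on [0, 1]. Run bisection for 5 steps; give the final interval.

[0.3125, 0.34375]

g(0.5) = -1.375 < 0, so the root lies in [0, 0.5]
g(0.25) = 0.609375 > 0, so the root lies in [0.25, 0.5]
g(0.375) = -0.326172 < 0, so the root lies in [0.25, 0.375]
g(0.3125) = 0.158 > 0, so the root lies in [0.3125, 0.375]
g(0.34375) = -0.0803 < 0, so the root lies in [0.3125, 0.34375]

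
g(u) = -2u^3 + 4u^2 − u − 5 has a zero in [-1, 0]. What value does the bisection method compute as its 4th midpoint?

-0.8125

m = -0.5, g(m) = -3.25 (−); new bracket [-1, -0.5]
m = -0.75, g(m) = -1.15625 (−); new bracket [-1, -0.75]
m = -0.875, g(m) = 0.277344 (+); new bracket [-0.875, -0.75]
m = -0.8125, g(m) = -0.4741 (−); new bracket [-0.875, -0.8125]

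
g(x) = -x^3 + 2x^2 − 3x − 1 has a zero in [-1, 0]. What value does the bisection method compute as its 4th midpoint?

-0.3125

x = -0.5 gives g = 1.125, positive; keep [-0.5, 0]
x = -0.25 gives g = -0.109375, negative; keep [-0.5, -0.25]
x = -0.375 gives g = 0.458984, positive; keep [-0.375, -0.25]
x = -0.3125 gives g = 0.1633, positive; keep [-0.3125, -0.25]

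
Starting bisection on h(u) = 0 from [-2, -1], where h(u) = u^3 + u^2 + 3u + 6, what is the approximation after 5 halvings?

-1.53125

h(-1.5) = 0.375 > 0, so the root lies in [-2, -1.5]
h(-1.75) = -1.546875 < 0, so the root lies in [-1.75, -1.5]
h(-1.625) = -0.525391 < 0, so the root lies in [-1.625, -1.5]
h(-1.5625) = -0.0608 < 0, so the root lies in [-1.5625, -1.5]
h(-1.53125) = 0.1606 > 0, so the root lies in [-1.5625, -1.53125]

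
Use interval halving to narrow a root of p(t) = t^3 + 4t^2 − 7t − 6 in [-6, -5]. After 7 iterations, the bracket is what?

[-5.140625, -5.1328125]

t = -5.5 gives p = -12.875, negative; keep [-5.5, -5]
t = -5.25 gives p = -3.703125, negative; keep [-5.25, -5]
t = -5.125 gives p = 0.326172, positive; keep [-5.25, -5.125]
t = -5.1875 gives p = -1.6433, negative; keep [-5.1875, -5.125]
t = -5.15625 gives p = -0.6474, negative; keep [-5.15625, -5.125]
t = -5.140625 gives p = -0.1578, negative; keep [-5.140625, -5.125]
t = -5.1328125 gives p = 0.0849, positive; keep [-5.140625, -5.1328125]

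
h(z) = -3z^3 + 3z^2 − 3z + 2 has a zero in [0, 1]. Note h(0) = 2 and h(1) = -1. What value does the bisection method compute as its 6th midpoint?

h(0.5) = 0.875 > 0, so the root lies in [0.5, 1]
h(0.75) = 0.171875 > 0, so the root lies in [0.75, 1]
h(0.875) = -0.337891 < 0, so the root lies in [0.75, 0.875]
h(0.8125) = -0.0662 < 0, so the root lies in [0.75, 0.8125]
h(0.78125) = 0.0568 > 0, so the root lies in [0.78125, 0.8125]
h(0.796875) = -0.0037 < 0, so the root lies in [0.78125, 0.796875]

0.796875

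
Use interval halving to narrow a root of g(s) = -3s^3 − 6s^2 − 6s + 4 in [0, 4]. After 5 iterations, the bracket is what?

g(2) = -56 < 0, so the root lies in [0, 2]
g(1) = -11 < 0, so the root lies in [0, 1]
g(0.5) = -0.875 < 0, so the root lies in [0, 0.5]
g(0.25) = 2.0781 > 0, so the root lies in [0.25, 0.5]
g(0.375) = 0.748 > 0, so the root lies in [0.375, 0.5]

[0.375, 0.5]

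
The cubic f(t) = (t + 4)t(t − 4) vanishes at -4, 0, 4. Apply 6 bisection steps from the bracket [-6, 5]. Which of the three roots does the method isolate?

-4

f(-0.5) = 7.875 > 0, so the root lies in [-6, -0.5]
f(-3.25) = 17.671875 > 0, so the root lies in [-6, -3.25]
f(-4.625) = -24.931641 < 0, so the root lies in [-4.625, -3.25]
f(-3.9375) = 1.9534 > 0, so the root lies in [-4.625, -3.9375]
f(-4.28125) = -9.9715 < 0, so the root lies in [-4.28125, -3.9375]
f(-4.109375) = -3.6449 < 0, so the root lies in [-4.109375, -3.9375]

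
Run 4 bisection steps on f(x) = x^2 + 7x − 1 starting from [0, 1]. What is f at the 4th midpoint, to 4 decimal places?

x = 0.5 gives f = 2.75, positive; keep [0, 0.5]
x = 0.25 gives f = 0.8125, positive; keep [0, 0.25]
x = 0.125 gives f = -0.109375, negative; keep [0.125, 0.25]
x = 0.1875 gives f = 0.3477, positive; keep [0.125, 0.1875]

0.3477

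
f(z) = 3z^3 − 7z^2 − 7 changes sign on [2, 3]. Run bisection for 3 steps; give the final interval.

[2.625, 2.75]

f(2.5) = -3.875 < 0, so the root lies in [2.5, 3]
f(2.75) = 2.453125 > 0, so the root lies in [2.5, 2.75]
f(2.625) = -0.970703 < 0, so the root lies in [2.625, 2.75]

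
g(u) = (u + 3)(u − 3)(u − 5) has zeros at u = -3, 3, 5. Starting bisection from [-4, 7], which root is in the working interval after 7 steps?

midpoint 1.5: g = 23.625 > 0 → [-4, 1.5]
midpoint -1.25: g = 46.484375 > 0 → [-4, -1.25]
midpoint -2.625: g = 16.083984 > 0 → [-4, -2.625]
midpoint -3.3125: g = -16.3977 < 0 → [-3.3125, -2.625]
midpoint -2.96875: g = 1.4864 > 0 → [-3.3125, -2.96875]
midpoint -3.140625: g = -7.0296 < 0 → [-3.140625, -2.96875]
midpoint -3.0546875: g = -2.667 < 0 → [-3.0546875, -2.96875]

-3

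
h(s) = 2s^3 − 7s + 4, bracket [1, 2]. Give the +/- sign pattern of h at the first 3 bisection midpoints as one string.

h(1.5) = 0.25 > 0, so the root lies in [1, 1.5]
h(1.25) = -0.84375 < 0, so the root lies in [1.25, 1.5]
h(1.375) = -0.425781 < 0, so the root lies in [1.375, 1.5]

+--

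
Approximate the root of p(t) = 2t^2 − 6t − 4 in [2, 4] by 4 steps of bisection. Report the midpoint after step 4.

3.625

midpoint 3: p = -4 < 0 → [3, 4]
midpoint 3.5: p = -0.5 < 0 → [3.5, 4]
midpoint 3.75: p = 1.625 > 0 → [3.5, 3.75]
midpoint 3.625: p = 0.5312 > 0 → [3.5, 3.625]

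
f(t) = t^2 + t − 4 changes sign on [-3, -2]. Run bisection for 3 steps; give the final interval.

midpoint -2.5: f = -0.25 < 0 → [-3, -2.5]
midpoint -2.75: f = 0.8125 > 0 → [-2.75, -2.5]
midpoint -2.625: f = 0.265625 > 0 → [-2.625, -2.5]

[-2.625, -2.5]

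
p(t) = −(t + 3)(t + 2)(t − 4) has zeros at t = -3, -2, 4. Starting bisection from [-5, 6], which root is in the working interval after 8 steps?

4

p(0.5) = 30.625 > 0, so the root lies in [0.5, 6]
p(3.25) = 24.609375 > 0, so the root lies in [3.25, 6]
p(4.625) = -31.572266 < 0, so the root lies in [3.25, 4.625]
p(3.9375) = 2.5745 > 0, so the root lies in [3.9375, 4.625]
p(4.28125) = -12.8631 < 0, so the root lies in [3.9375, 4.28125]
p(4.109375) = -4.7506 < 0, so the root lies in [3.9375, 4.109375]
p(4.0234375) = -0.9915 < 0, so the root lies in [3.9375, 4.0234375]
p(3.98046875) = 0.8154 > 0, so the root lies in [3.98046875, 4.0234375]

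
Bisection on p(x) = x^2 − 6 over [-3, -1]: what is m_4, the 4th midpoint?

x = -2 gives p = -2, negative; keep [-3, -2]
x = -2.5 gives p = 0.25, positive; keep [-2.5, -2]
x = -2.25 gives p = -0.9375, negative; keep [-2.5, -2.25]
x = -2.375 gives p = -0.3594, negative; keep [-2.5, -2.375]

-2.375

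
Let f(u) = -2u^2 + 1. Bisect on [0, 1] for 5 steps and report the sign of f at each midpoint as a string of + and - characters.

midpoint 0.5: f = 0.5 > 0 → [0.5, 1]
midpoint 0.75: f = -0.125 < 0 → [0.5, 0.75]
midpoint 0.625: f = 0.21875 > 0 → [0.625, 0.75]
midpoint 0.6875: f = 0.0547 > 0 → [0.6875, 0.75]
midpoint 0.71875: f = -0.0332 < 0 → [0.6875, 0.71875]

+-++-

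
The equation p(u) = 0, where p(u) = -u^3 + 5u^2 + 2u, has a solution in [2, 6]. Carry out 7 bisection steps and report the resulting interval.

[5.34375, 5.375]

m = 4, p(m) = 24 (+); new bracket [4, 6]
m = 5, p(m) = 10 (+); new bracket [5, 6]
m = 5.5, p(m) = -4.125 (−); new bracket [5, 5.5]
m = 5.25, p(m) = 3.6094 (+); new bracket [5.25, 5.5]
m = 5.375, p(m) = -0.084 (−); new bracket [5.25, 5.375]
m = 5.3125, p(m) = 1.8054 (+); new bracket [5.3125, 5.375]
m = 5.34375, p(m) = 0.8715 (+); new bracket [5.34375, 5.375]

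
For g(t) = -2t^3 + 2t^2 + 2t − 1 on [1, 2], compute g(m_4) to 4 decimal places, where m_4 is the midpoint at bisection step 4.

t = 1.5 gives g = -0.25, negative; keep [1, 1.5]
t = 1.25 gives g = 0.71875, positive; keep [1.25, 1.5]
t = 1.375 gives g = 0.332031, positive; keep [1.375, 1.5]
t = 1.4375 gives g = 0.0669, positive; keep [1.4375, 1.5]

0.0669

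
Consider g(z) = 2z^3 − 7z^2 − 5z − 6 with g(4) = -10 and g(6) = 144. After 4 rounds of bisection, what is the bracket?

midpoint 5: g = 44 > 0 → [4, 5]
midpoint 4.5: g = 12 > 0 → [4, 4.5]
midpoint 4.25: g = -0.15625 < 0 → [4.25, 4.5]
midpoint 4.375: g = 5.6211 > 0 → [4.25, 4.375]

[4.25, 4.375]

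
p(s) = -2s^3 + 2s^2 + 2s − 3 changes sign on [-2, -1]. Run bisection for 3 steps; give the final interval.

p(-1.5) = 5.25 > 0, so the root lies in [-1.5, -1]
p(-1.25) = 1.53125 > 0, so the root lies in [-1.25, -1]
p(-1.125) = 0.128906 > 0, so the root lies in [-1.125, -1]

[-1.125, -1]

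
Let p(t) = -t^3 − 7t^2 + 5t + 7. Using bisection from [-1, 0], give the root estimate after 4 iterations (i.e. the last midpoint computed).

-0.6875

midpoint -0.5: p = 2.875 > 0 → [-1, -0.5]
midpoint -0.75: p = -0.265625 < 0 → [-0.75, -0.5]
midpoint -0.625: p = 1.384766 > 0 → [-0.75, -0.625]
midpoint -0.6875: p = 0.5789 > 0 → [-0.75, -0.6875]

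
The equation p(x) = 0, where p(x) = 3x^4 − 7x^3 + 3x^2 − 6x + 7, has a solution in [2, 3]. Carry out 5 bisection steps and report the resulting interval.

m = 2.5, p(m) = 18.5625 (+); new bracket [2, 2.5]
m = 2.25, p(m) = 5.839844 (+); new bracket [2, 2.25]
m = 2.125, p(m) = 1.799561 (+); new bracket [2, 2.125]
m = 2.0625, p(m) = 0.2581 (+); new bracket [2, 2.0625]
m = 2.03125, p(m) = -0.4048 (−); new bracket [2.03125, 2.0625]

[2.03125, 2.0625]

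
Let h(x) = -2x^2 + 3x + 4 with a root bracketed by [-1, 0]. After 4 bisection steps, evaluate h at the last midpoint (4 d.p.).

midpoint -0.5: h = 2 > 0 → [-1, -0.5]
midpoint -0.75: h = 0.625 > 0 → [-1, -0.75]
midpoint -0.875: h = -0.15625 < 0 → [-0.875, -0.75]
midpoint -0.8125: h = 0.2422 > 0 → [-0.875, -0.8125]

0.2422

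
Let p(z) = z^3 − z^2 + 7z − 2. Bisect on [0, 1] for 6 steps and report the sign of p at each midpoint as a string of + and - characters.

midpoint 0.5: p = 1.375 > 0 → [0, 0.5]
midpoint 0.25: p = -0.296875 < 0 → [0.25, 0.5]
midpoint 0.375: p = 0.537109 > 0 → [0.25, 0.375]
midpoint 0.3125: p = 0.1204 > 0 → [0.25, 0.3125]
midpoint 0.28125: p = -0.0881 < 0 → [0.28125, 0.3125]
midpoint 0.296875: p = 0.0162 > 0 → [0.28125, 0.296875]

+-++-+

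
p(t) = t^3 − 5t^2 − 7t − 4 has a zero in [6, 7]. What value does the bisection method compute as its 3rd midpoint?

midpoint 6.5: p = 13.875 > 0 → [6, 6.5]
midpoint 6.25: p = 1.078125 > 0 → [6, 6.25]
midpoint 6.125: p = -4.669922 < 0 → [6.125, 6.25]

6.125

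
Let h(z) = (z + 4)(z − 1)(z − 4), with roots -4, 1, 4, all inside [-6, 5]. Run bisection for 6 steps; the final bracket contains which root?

-4

midpoint -0.5: h = 23.625 > 0 → [-6, -0.5]
midpoint -3.25: h = 23.109375 > 0 → [-6, -3.25]
midpoint -4.625: h = -30.322266 < 0 → [-4.625, -3.25]
midpoint -3.9375: h = 2.4495 > 0 → [-4.625, -3.9375]
midpoint -4.28125: h = -12.3006 < 0 → [-4.28125, -3.9375]
midpoint -4.109375: h = -4.5318 < 0 → [-4.109375, -3.9375]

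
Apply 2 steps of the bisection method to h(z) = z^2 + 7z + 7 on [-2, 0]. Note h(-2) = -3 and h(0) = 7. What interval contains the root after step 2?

h(-1) = 1 > 0, so the root lies in [-2, -1]
h(-1.5) = -1.25 < 0, so the root lies in [-1.5, -1]

[-1.5, -1]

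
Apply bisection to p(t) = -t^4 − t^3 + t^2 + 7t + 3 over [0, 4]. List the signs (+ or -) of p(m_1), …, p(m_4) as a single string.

-+++

m = 2, p(m) = -3 (−); new bracket [0, 2]
m = 1, p(m) = 9 (+); new bracket [1, 2]
m = 1.5, p(m) = 7.3125 (+); new bracket [1.5, 2]
m = 1.75, p(m) = 3.5742 (+); new bracket [1.75, 2]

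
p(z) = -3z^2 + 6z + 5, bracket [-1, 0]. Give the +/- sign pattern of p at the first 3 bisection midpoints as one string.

+-+

z = -0.5 gives p = 1.25, positive; keep [-1, -0.5]
z = -0.75 gives p = -1.1875, negative; keep [-0.75, -0.5]
z = -0.625 gives p = 0.078125, positive; keep [-0.75, -0.625]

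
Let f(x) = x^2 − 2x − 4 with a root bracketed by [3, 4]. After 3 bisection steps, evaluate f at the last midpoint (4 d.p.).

midpoint 3.5: f = 1.25 > 0 → [3, 3.5]
midpoint 3.25: f = 0.0625 > 0 → [3, 3.25]
midpoint 3.125: f = -0.484375 < 0 → [3.125, 3.25]

-0.4844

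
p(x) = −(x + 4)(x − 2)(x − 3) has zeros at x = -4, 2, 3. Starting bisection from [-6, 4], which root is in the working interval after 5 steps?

x = -1 gives p = -36, negative; keep [-6, -1]
x = -3.5 gives p = -17.875, negative; keep [-6, -3.5]
x = -4.75 gives p = 39.234375, positive; keep [-4.75, -3.5]
x = -4.125 gives p = 5.4551, positive; keep [-4.125, -3.5]
x = -3.8125 gives p = -7.4246, negative; keep [-4.125, -3.8125]

-4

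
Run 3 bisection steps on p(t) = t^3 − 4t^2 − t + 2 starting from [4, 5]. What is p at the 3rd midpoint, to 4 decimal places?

0.0020

midpoint 4.5: p = 7.625 > 0 → [4, 4.5]
midpoint 4.25: p = 2.265625 > 0 → [4, 4.25]
midpoint 4.125: p = 0.001953 > 0 → [4, 4.125]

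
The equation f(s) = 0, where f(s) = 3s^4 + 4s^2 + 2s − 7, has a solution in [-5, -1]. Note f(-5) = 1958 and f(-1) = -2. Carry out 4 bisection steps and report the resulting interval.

[-1.25, -1]

f(-3) = 266 > 0, so the root lies in [-3, -1]
f(-2) = 53 > 0, so the root lies in [-2, -1]
f(-1.5) = 14.1875 > 0, so the root lies in [-1.5, -1]
f(-1.25) = 4.0742 > 0, so the root lies in [-1.25, -1]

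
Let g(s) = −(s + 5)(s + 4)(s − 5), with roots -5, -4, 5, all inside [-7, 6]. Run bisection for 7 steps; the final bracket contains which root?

5

s = -0.5 gives g = 86.625, positive; keep [-0.5, 6]
s = 2.75 gives g = 117.703125, positive; keep [2.75, 6]
s = 4.375 gives g = 49.072266, positive; keep [4.375, 6]
s = 5.1875 gives g = -17.5496, negative; keep [4.375, 5.1875]
s = 4.78125 gives g = 18.7888, positive; keep [4.78125, 5.1875]
s = 4.984375 gives g = 1.4016, positive; keep [4.984375, 5.1875]
s = 5.0859375 gives g = -7.8753, negative; keep [4.984375, 5.0859375]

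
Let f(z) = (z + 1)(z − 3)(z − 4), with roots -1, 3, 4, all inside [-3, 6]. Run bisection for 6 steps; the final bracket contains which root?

midpoint 1.5: f = 9.375 > 0 → [-3, 1.5]
midpoint -0.75: f = 4.453125 > 0 → [-3, -0.75]
midpoint -1.875: f = -25.060547 < 0 → [-1.875, -0.75]
midpoint -1.3125: f = -7.1594 < 0 → [-1.3125, -0.75]
midpoint -1.03125: f = -0.6338 < 0 → [-1.03125, -0.75]
midpoint -0.890625: f = 2.0811 > 0 → [-1.03125, -0.890625]

-1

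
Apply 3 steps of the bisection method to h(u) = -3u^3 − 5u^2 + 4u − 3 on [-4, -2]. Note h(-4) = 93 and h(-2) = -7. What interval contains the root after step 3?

[-2.5, -2.25]

h(-3) = 21 > 0, so the root lies in [-3, -2]
h(-2.5) = 2.625 > 0, so the root lies in [-2.5, -2]
h(-2.25) = -3.140625 < 0, so the root lies in [-2.5, -2.25]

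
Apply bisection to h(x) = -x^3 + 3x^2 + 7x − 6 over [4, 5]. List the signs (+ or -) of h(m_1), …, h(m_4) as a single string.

m = 4.5, h(m) = -4.875 (−); new bracket [4, 4.5]
m = 4.25, h(m) = 1.171875 (+); new bracket [4.25, 4.5]
m = 4.375, h(m) = -1.693359 (−); new bracket [4.25, 4.375]
m = 4.3125, h(m) = -0.2219 (−); new bracket [4.25, 4.3125]

-+--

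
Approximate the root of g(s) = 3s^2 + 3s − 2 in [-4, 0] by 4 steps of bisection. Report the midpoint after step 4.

m = -2, g(m) = 4 (+); new bracket [-2, 0]
m = -1, g(m) = -2 (−); new bracket [-2, -1]
m = -1.5, g(m) = 0.25 (+); new bracket [-1.5, -1]
m = -1.25, g(m) = -1.0625 (−); new bracket [-1.5, -1.25]

-1.25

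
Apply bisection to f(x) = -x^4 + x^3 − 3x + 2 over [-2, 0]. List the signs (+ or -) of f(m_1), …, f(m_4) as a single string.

midpoint -1: f = 3 > 0 → [-2, -1]
midpoint -1.5: f = -1.9375 < 0 → [-1.5, -1]
midpoint -1.25: f = 1.355469 > 0 → [-1.5, -1.25]
midpoint -1.375: f = -0.0491 < 0 → [-1.375, -1.25]

+-+-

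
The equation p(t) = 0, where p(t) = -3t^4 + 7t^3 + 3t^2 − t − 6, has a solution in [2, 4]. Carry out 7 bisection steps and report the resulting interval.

[2.546875, 2.5625]

t = 3 gives p = -36, negative; keep [2, 3]
t = 2.5 gives p = 2.4375, positive; keep [2.5, 3]
t = 2.75 gives p = -12.058594, negative; keep [2.5, 2.75]
t = 2.625 gives p = -3.78, negative; keep [2.5, 2.625]
t = 2.5625 gives p = -0.4314, negative; keep [2.5, 2.5625]
t = 2.53125 gives p = 1.0608, positive; keep [2.53125, 2.5625]
t = 2.546875 gives p = 0.3294, positive; keep [2.546875, 2.5625]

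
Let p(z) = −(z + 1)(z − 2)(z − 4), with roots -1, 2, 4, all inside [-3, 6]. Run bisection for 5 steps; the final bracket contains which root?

p(1.5) = -3.125 < 0, so the root lies in [-3, 1.5]
p(-0.75) = -3.265625 < 0, so the root lies in [-3, -0.75]
p(-1.875) = 19.919922 > 0, so the root lies in [-1.875, -0.75]
p(-1.3125) = 5.4993 > 0, so the root lies in [-1.3125, -0.75]
p(-1.03125) = 0.4766 > 0, so the root lies in [-1.03125, -0.75]

-1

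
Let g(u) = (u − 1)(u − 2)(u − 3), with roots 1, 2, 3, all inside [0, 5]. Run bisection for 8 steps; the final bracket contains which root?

3

midpoint 2.5: g = -0.375 < 0 → [2.5, 5]
midpoint 3.75: g = 3.609375 > 0 → [2.5, 3.75]
midpoint 3.125: g = 0.298828 > 0 → [2.5, 3.125]
midpoint 2.8125: g = -0.2761 < 0 → [2.8125, 3.125]
midpoint 2.96875: g = -0.0596 < 0 → [2.96875, 3.125]
midpoint 3.046875: g = 0.1004 > 0 → [2.96875, 3.046875]
midpoint 3.0078125: g = 0.0158 > 0 → [2.96875, 3.0078125]
midpoint 2.98828125: g = -0.023 < 0 → [2.98828125, 3.0078125]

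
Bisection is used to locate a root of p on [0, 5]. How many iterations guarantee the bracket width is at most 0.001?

13

Width after n steps is 5/2^n. Need 2^n ≥ 5/0.001 = 5000.
2^12 = 4096 < 5000 ≤ 2^13 = 8192, so n = 13.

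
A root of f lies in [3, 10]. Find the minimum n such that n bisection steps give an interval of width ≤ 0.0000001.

27

Width after n steps is 7/2^n. Need 2^n ≥ 7/0.0000001 = 70000000.
2^26 = 67108864 < 70000000 ≤ 2^27 = 134217728, so n = 27.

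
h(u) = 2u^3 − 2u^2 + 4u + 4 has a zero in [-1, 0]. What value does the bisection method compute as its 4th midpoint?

-0.6875

h(-0.5) = 1.25 > 0, so the root lies in [-1, -0.5]
h(-0.75) = -0.96875 < 0, so the root lies in [-0.75, -0.5]
h(-0.625) = 0.230469 > 0, so the root lies in [-0.75, -0.625]
h(-0.6875) = -0.3452 < 0, so the root lies in [-0.6875, -0.625]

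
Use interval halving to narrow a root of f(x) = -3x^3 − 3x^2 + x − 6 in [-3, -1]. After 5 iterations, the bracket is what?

[-1.8125, -1.75]

midpoint -2: f = 4 > 0 → [-2, -1]
midpoint -1.5: f = -4.125 < 0 → [-2, -1.5]
midpoint -1.75: f = -0.859375 < 0 → [-2, -1.75]
midpoint -1.875: f = 1.3535 > 0 → [-1.875, -1.75]
midpoint -1.8125: f = 0.1951 > 0 → [-1.8125, -1.75]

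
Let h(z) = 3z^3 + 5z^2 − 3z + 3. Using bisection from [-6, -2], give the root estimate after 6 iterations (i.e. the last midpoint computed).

m = -4, h(m) = -97 (−); new bracket [-4, -2]
m = -3, h(m) = -24 (−); new bracket [-3, -2]
m = -2.5, h(m) = -5.125 (−); new bracket [-2.5, -2]
m = -2.25, h(m) = 0.8906 (+); new bracket [-2.5, -2.25]
m = -2.375, h(m) = -1.8613 (−); new bracket [-2.375, -2.25]
m = -2.3125, h(m) = -0.4236 (−); new bracket [-2.3125, -2.25]

-2.3125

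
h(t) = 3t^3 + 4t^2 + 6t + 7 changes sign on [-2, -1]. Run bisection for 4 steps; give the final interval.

[-1.25, -1.1875]

h(-1.5) = -3.125 < 0, so the root lies in [-1.5, -1]
h(-1.25) = -0.109375 < 0, so the root lies in [-1.25, -1]
h(-1.125) = 1.041016 > 0, so the root lies in [-1.25, -1.125]
h(-1.1875) = 0.4919 > 0, so the root lies in [-1.25, -1.1875]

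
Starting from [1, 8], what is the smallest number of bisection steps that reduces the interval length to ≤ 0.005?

Width after n steps is 7/2^n. Need 2^n ≥ 7/0.005 = 1400.
2^10 = 1024 < 1400 ≤ 2^11 = 2048, so n = 11.

11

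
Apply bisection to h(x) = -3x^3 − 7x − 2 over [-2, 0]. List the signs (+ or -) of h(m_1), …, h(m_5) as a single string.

++-++

x = -1 gives h = 8, positive; keep [-1, 0]
x = -0.5 gives h = 1.875, positive; keep [-0.5, 0]
x = -0.25 gives h = -0.203125, negative; keep [-0.5, -0.25]
x = -0.375 gives h = 0.7832, positive; keep [-0.375, -0.25]
x = -0.3125 gives h = 0.2791, positive; keep [-0.3125, -0.25]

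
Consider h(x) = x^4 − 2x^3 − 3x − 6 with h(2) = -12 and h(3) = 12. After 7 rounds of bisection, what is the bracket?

[2.703125, 2.7109375]

m = 2.5, h(m) = -5.6875 (−); new bracket [2.5, 3]
m = 2.75, h(m) = 1.347656 (+); new bracket [2.5, 2.75]
m = 2.625, h(m) = -2.570068 (−); new bracket [2.625, 2.75]
m = 2.6875, h(m) = -0.7175 (−); new bracket [2.6875, 2.75]
m = 2.71875, h(m) = 0.2877 (+); new bracket [2.6875, 2.71875]
m = 2.703125, h(m) = -0.2217 (−); new bracket [2.703125, 2.71875]
m = 2.7109375, h(m) = 0.0313 (+); new bracket [2.703125, 2.7109375]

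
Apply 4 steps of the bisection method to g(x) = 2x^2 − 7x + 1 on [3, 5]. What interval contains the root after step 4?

m = 4, g(m) = 5 (+); new bracket [3, 4]
m = 3.5, g(m) = 1 (+); new bracket [3, 3.5]
m = 3.25, g(m) = -0.625 (−); new bracket [3.25, 3.5]
m = 3.375, g(m) = 0.1562 (+); new bracket [3.25, 3.375]

[3.25, 3.375]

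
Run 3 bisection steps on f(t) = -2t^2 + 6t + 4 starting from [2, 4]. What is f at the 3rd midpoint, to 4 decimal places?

t = 3 gives f = 4, positive; keep [3, 4]
t = 3.5 gives f = 0.5, positive; keep [3.5, 4]
t = 3.75 gives f = -1.625, negative; keep [3.5, 3.75]

-1.6250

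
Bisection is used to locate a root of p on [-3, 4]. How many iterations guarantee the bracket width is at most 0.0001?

17

Width after n steps is 7/2^n. Need 2^n ≥ 7/0.0001 = 70000.
2^16 = 65536 < 70000 ≤ 2^17 = 131072, so n = 17.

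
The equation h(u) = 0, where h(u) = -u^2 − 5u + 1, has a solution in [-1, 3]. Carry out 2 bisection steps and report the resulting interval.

[0, 1]

m = 1, h(m) = -5 (−); new bracket [-1, 1]
m = 0, h(m) = 1 (+); new bracket [0, 1]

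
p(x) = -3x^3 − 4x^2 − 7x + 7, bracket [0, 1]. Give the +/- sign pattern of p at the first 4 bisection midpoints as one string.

midpoint 0.5: p = 2.125 > 0 → [0.5, 1]
midpoint 0.75: p = -1.765625 < 0 → [0.5, 0.75]
midpoint 0.625: p = 0.330078 > 0 → [0.625, 0.75]
midpoint 0.6875: p = -0.678 < 0 → [0.625, 0.6875]

+-+-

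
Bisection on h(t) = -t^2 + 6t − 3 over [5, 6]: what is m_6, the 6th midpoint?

5.453125

midpoint 5.5: h = -0.25 < 0 → [5, 5.5]
midpoint 5.25: h = 0.9375 > 0 → [5.25, 5.5]
midpoint 5.375: h = 0.359375 > 0 → [5.375, 5.5]
midpoint 5.4375: h = 0.0586 > 0 → [5.4375, 5.5]
midpoint 5.46875: h = -0.0947 < 0 → [5.4375, 5.46875]
midpoint 5.453125: h = -0.0178 < 0 → [5.4375, 5.453125]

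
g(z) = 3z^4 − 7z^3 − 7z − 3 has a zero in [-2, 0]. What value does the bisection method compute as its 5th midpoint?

m = -1, g(m) = 14 (+); new bracket [-1, 0]
m = -0.5, g(m) = 1.5625 (+); new bracket [-0.5, 0]
m = -0.25, g(m) = -1.128906 (−); new bracket [-0.5, -0.25]
m = -0.375, g(m) = 0.0535 (+); new bracket [-0.375, -0.25]
m = -0.3125, g(m) = -0.5703 (−); new bracket [-0.375, -0.3125]

-0.3125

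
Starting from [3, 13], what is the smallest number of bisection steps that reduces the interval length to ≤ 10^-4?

17

Width after n steps is 10/2^n. Need 2^n ≥ 10/10^-4 = 100000.
2^16 = 65536 < 100000 ≤ 2^17 = 131072, so n = 17.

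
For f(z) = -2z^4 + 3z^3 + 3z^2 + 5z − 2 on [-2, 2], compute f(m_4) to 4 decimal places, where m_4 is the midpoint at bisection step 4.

-0.5234

m = 0, f(m) = -2 (−); new bracket [0, 2]
m = 1, f(m) = 7 (+); new bracket [0, 1]
m = 0.5, f(m) = 1.5 (+); new bracket [0, 0.5]
m = 0.25, f(m) = -0.5234 (−); new bracket [0.25, 0.5]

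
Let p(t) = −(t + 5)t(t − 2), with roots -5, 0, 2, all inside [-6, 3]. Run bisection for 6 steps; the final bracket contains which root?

t = -1.5 gives p = -18.375, negative; keep [-6, -1.5]
t = -3.75 gives p = -26.953125, negative; keep [-6, -3.75]
t = -4.875 gives p = -4.189453, negative; keep [-6, -4.875]
t = -5.4375 gives p = 17.6931, positive; keep [-5.4375, -4.875]
t = -5.15625 gives p = 5.7655, positive; keep [-5.15625, -4.875]
t = -5.015625 gives p = 0.5498, positive; keep [-5.015625, -4.875]

-5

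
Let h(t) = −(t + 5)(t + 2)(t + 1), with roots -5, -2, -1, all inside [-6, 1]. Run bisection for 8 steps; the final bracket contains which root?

-5

midpoint -2.5: h = -1.875 < 0 → [-6, -2.5]
midpoint -4.25: h = -5.484375 < 0 → [-6, -4.25]
midpoint -5.125: h = 1.611328 > 0 → [-5.125, -4.25]
midpoint -4.6875: h = -3.0969 < 0 → [-5.125, -4.6875]
midpoint -4.90625: h = -1.0643 < 0 → [-5.125, -4.90625]
midpoint -5.015625: h = 0.1892 > 0 → [-5.015625, -4.90625]
midpoint -4.9609375: h = -0.4581 < 0 → [-5.015625, -4.9609375]
midpoint -4.98828125: h = -0.1397 < 0 → [-5.015625, -4.98828125]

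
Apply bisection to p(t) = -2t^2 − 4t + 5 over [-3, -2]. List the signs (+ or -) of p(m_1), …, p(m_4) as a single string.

midpoint -2.5: p = 2.5 > 0 → [-3, -2.5]
midpoint -2.75: p = 0.875 > 0 → [-3, -2.75]
midpoint -2.875: p = -0.03125 < 0 → [-2.875, -2.75]
midpoint -2.8125: p = 0.4297 > 0 → [-2.875, -2.8125]

++-+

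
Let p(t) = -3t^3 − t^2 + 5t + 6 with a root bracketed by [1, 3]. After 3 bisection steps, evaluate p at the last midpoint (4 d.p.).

-4.3906

p(2) = -12 < 0, so the root lies in [1, 2]
p(1.5) = 1.125 > 0, so the root lies in [1.5, 2]
p(1.75) = -4.390625 < 0, so the root lies in [1.5, 1.75]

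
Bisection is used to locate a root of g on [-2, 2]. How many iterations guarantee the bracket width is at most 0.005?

Width after n steps is 4/2^n. Need 2^n ≥ 4/0.005 = 800.
2^9 = 512 < 800 ≤ 2^10 = 1024, so n = 10.

10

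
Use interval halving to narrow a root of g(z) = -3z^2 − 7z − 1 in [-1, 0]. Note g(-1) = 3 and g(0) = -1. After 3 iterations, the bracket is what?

m = -0.5, g(m) = 1.75 (+); new bracket [-0.5, 0]
m = -0.25, g(m) = 0.5625 (+); new bracket [-0.25, 0]
m = -0.125, g(m) = -0.171875 (−); new bracket [-0.25, -0.125]

[-0.25, -0.125]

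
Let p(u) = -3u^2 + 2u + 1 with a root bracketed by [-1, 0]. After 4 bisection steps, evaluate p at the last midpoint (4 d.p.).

midpoint -0.5: p = -0.75 < 0 → [-0.5, 0]
midpoint -0.25: p = 0.3125 > 0 → [-0.5, -0.25]
midpoint -0.375: p = -0.171875 < 0 → [-0.375, -0.25]
midpoint -0.3125: p = 0.082 > 0 → [-0.375, -0.3125]

0.0820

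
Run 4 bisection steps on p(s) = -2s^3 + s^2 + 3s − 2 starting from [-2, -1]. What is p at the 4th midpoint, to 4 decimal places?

m = -1.5, p(m) = 2.5 (+); new bracket [-1.5, -1]
m = -1.25, p(m) = -0.28125 (−); new bracket [-1.5, -1.25]
m = -1.375, p(m) = 0.964844 (+); new bracket [-1.375, -1.25]
m = -1.3125, p(m) = 0.3071 (+); new bracket [-1.3125, -1.25]

0.3071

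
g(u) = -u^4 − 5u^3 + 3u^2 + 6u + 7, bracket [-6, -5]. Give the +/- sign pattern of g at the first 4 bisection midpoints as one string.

-++-

midpoint -5.5: g = -18.4375 < 0 → [-5.5, -5]
midpoint -5.25: g = 22.011719 > 0 → [-5.5, -5.25]
midpoint -5.375: g = 3.189209 > 0 → [-5.5, -5.375]
midpoint -5.4375: g = -7.2615 < 0 → [-5.4375, -5.375]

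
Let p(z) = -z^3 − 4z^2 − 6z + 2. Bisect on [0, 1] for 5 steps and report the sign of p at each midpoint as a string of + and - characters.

-+---

midpoint 0.5: p = -2.125 < 0 → [0, 0.5]
midpoint 0.25: p = 0.234375 > 0 → [0.25, 0.5]
midpoint 0.375: p = -0.865234 < 0 → [0.25, 0.375]
midpoint 0.3125: p = -0.2961 < 0 → [0.25, 0.3125]
midpoint 0.28125: p = -0.0262 < 0 → [0.25, 0.28125]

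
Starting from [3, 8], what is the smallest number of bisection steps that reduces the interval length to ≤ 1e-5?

Width after n steps is 5/2^n. Need 2^n ≥ 5/1e-5 = 500000.
2^18 = 262144 < 500000 ≤ 2^19 = 524288, so n = 19.

19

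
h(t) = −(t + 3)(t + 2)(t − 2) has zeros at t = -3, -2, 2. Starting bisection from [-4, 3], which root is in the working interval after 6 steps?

2

m = -0.5, h(m) = 9.375 (+); new bracket [-0.5, 3]
m = 1.25, h(m) = 10.359375 (+); new bracket [1.25, 3]
m = 2.125, h(m) = -2.642578 (−); new bracket [1.25, 2.125]
m = 1.6875, h(m) = 5.4016 (+); new bracket [1.6875, 2.125]
m = 1.90625, h(m) = 1.7967 (+); new bracket [1.90625, 2.125]
m = 2.015625, h(m) = -0.3147 (−); new bracket [1.90625, 2.015625]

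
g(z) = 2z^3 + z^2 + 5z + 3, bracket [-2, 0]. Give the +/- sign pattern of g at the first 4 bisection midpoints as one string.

midpoint -1: g = -3 < 0 → [-1, 0]
midpoint -0.5: g = 0.5 > 0 → [-1, -0.5]
midpoint -0.75: g = -1.03125 < 0 → [-0.75, -0.5]
midpoint -0.625: g = -0.2227 < 0 → [-0.625, -0.5]

-+--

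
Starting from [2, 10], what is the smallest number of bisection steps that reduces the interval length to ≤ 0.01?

Width after n steps is 8/2^n. Need 2^n ≥ 8/0.01 = 800.
2^9 = 512 < 800 ≤ 2^10 = 1024, so n = 10.

10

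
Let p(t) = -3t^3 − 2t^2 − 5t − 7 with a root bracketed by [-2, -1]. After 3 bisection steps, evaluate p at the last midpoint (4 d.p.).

0.3652

midpoint -1.5: p = 6.125 > 0 → [-1.5, -1]
midpoint -1.25: p = 1.984375 > 0 → [-1.25, -1]
midpoint -1.125: p = 0.365234 > 0 → [-1.125, -1]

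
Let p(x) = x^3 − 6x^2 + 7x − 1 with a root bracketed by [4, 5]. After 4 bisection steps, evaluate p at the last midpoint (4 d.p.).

-0.7053

m = 4.5, p(m) = 0.125 (+); new bracket [4, 4.5]
m = 4.25, p(m) = -2.859375 (−); new bracket [4.25, 4.5]
m = 4.375, p(m) = -1.478516 (−); new bracket [4.375, 4.5]
m = 4.4375, p(m) = -0.7053 (−); new bracket [4.4375, 4.5]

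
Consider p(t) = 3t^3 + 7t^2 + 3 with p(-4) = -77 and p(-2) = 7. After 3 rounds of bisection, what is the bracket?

m = -3, p(m) = -15 (−); new bracket [-3, -2]
m = -2.5, p(m) = -0.125 (−); new bracket [-2.5, -2]
m = -2.25, p(m) = 4.265625 (+); new bracket [-2.5, -2.25]

[-2.5, -2.25]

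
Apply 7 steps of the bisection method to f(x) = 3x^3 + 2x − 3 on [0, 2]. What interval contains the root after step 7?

[0.78125, 0.796875]

midpoint 1: f = 2 > 0 → [0, 1]
midpoint 0.5: f = -1.625 < 0 → [0.5, 1]
midpoint 0.75: f = -0.234375 < 0 → [0.75, 1]
midpoint 0.875: f = 0.7598 > 0 → [0.75, 0.875]
midpoint 0.8125: f = 0.2341 > 0 → [0.75, 0.8125]
midpoint 0.78125: f = -0.007 < 0 → [0.78125, 0.8125]
midpoint 0.796875: f = 0.1118 > 0 → [0.78125, 0.796875]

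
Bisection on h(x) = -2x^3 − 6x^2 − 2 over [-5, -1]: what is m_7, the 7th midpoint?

midpoint -3: h = -2 < 0 → [-5, -3]
midpoint -4: h = 30 > 0 → [-4, -3]
midpoint -3.5: h = 10.25 > 0 → [-3.5, -3]
midpoint -3.25: h = 3.2812 > 0 → [-3.25, -3]
midpoint -3.125: h = 0.4414 > 0 → [-3.125, -3]
midpoint -3.0625: h = -0.8276 < 0 → [-3.125, -3.0625]
midpoint -3.09375: h = -0.2054 < 0 → [-3.125, -3.09375]

-3.09375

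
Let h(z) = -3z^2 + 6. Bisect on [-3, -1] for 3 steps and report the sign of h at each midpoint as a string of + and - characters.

z = -2 gives h = -6, negative; keep [-2, -1]
z = -1.5 gives h = -0.75, negative; keep [-1.5, -1]
z = -1.25 gives h = 1.3125, positive; keep [-1.5, -1.25]

--+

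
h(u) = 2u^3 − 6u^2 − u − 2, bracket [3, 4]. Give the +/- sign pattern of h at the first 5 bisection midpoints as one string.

++---

m = 3.5, h(m) = 6.75 (+); new bracket [3, 3.5]
m = 3.25, h(m) = 0.03125 (+); new bracket [3, 3.25]
m = 3.125, h(m) = -2.683594 (−); new bracket [3.125, 3.25]
m = 3.1875, h(m) = -1.3774 (−); new bracket [3.1875, 3.25]
m = 3.21875, h(m) = -0.6861 (−); new bracket [3.21875, 3.25]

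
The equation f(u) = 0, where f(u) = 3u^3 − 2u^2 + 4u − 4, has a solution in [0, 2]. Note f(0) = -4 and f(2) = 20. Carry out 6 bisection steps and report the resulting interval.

midpoint 1: f = 1 > 0 → [0, 1]
midpoint 0.5: f = -2.125 < 0 → [0.5, 1]
midpoint 0.75: f = -0.859375 < 0 → [0.75, 1]
midpoint 0.875: f = -0.0215 < 0 → [0.875, 1]
midpoint 0.9375: f = 0.4641 > 0 → [0.875, 0.9375]
midpoint 0.90625: f = 0.2153 > 0 → [0.875, 0.90625]

[0.875, 0.90625]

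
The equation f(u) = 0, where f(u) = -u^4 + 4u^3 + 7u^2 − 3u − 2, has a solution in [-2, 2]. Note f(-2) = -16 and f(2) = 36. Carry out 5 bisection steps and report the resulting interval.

[0.625, 0.75]

f(0) = -2 < 0, so the root lies in [0, 2]
f(1) = 5 > 0, so the root lies in [0, 1]
f(0.5) = -1.3125 < 0, so the root lies in [0.5, 1]
f(0.75) = 1.0586 > 0, so the root lies in [0.5, 0.75]
f(0.625) = -0.3167 < 0, so the root lies in [0.625, 0.75]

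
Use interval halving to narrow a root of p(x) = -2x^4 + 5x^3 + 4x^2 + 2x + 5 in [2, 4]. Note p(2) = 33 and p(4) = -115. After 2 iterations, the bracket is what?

[3, 3.5]

m = 3, p(m) = 20 (+); new bracket [3, 4]
m = 3.5, p(m) = -24.75 (−); new bracket [3, 3.5]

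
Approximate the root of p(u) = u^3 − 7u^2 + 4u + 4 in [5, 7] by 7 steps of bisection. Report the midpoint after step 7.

u = 6 gives p = -8, negative; keep [6, 7]
u = 6.5 gives p = 8.875, positive; keep [6, 6.5]
u = 6.25 gives p = -0.296875, negative; keep [6.25, 6.5]
u = 6.375 gives p = 4.0996, positive; keep [6.25, 6.375]
u = 6.3125 gives p = 1.8547, positive; keep [6.25, 6.3125]
u = 6.28125 gives p = 0.7674, positive; keep [6.25, 6.28125]
u = 6.265625 gives p = 0.2324, positive; keep [6.25, 6.265625]

6.265625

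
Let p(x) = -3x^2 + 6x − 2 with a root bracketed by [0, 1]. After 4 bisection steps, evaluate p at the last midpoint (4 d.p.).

0.0508

m = 0.5, p(m) = 0.25 (+); new bracket [0, 0.5]
m = 0.25, p(m) = -0.6875 (−); new bracket [0.25, 0.5]
m = 0.375, p(m) = -0.171875 (−); new bracket [0.375, 0.5]
m = 0.4375, p(m) = 0.0508 (+); new bracket [0.375, 0.4375]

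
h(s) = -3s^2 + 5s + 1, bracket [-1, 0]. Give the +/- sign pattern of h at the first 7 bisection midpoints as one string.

--+-+++

midpoint -0.5: h = -2.25 < 0 → [-0.5, 0]
midpoint -0.25: h = -0.4375 < 0 → [-0.25, 0]
midpoint -0.125: h = 0.328125 > 0 → [-0.25, -0.125]
midpoint -0.1875: h = -0.043 < 0 → [-0.1875, -0.125]
midpoint -0.15625: h = 0.1455 > 0 → [-0.1875, -0.15625]
midpoint -0.171875: h = 0.052 > 0 → [-0.1875, -0.171875]
midpoint -0.1796875: h = 0.0047 > 0 → [-0.1875, -0.1796875]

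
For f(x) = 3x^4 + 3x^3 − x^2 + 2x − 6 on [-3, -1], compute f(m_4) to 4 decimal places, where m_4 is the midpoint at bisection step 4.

4.0378

f(-2) = 10 > 0, so the root lies in [-2, -1]
f(-1.5) = -6.1875 < 0, so the root lies in [-2, -1.5]
f(-1.75) = -0.503906 < 0, so the root lies in [-2, -1.75]
f(-1.875) = 4.0378 > 0, so the root lies in [-1.875, -1.75]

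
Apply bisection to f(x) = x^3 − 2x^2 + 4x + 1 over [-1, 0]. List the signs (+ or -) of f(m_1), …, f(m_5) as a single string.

--+++

midpoint -0.5: f = -1.625 < 0 → [-0.5, 0]
midpoint -0.25: f = -0.140625 < 0 → [-0.25, 0]
midpoint -0.125: f = 0.466797 > 0 → [-0.25, -0.125]
midpoint -0.1875: f = 0.1731 > 0 → [-0.25, -0.1875]
midpoint -0.21875: f = 0.0188 > 0 → [-0.25, -0.21875]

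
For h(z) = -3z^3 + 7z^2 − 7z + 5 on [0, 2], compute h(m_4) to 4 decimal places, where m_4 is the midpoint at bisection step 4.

midpoint 1: h = 2 > 0 → [1, 2]
midpoint 1.5: h = 0.125 > 0 → [1.5, 2]
midpoint 1.75: h = -1.890625 < 0 → [1.5, 1.75]
midpoint 1.625: h = -0.7637 < 0 → [1.5, 1.625]

-0.7637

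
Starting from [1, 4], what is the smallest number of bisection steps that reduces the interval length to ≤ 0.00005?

16

Width after n steps is 3/2^n. Need 2^n ≥ 3/0.00005 = 60000.
2^15 = 32768 < 60000 ≤ 2^16 = 65536, so n = 16.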